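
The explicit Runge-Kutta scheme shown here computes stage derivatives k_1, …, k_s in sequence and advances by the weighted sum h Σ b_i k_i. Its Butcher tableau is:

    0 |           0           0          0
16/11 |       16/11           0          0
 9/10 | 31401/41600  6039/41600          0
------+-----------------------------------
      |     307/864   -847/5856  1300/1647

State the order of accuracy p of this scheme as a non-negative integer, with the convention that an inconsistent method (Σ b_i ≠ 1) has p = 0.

3

b = (307/864, -847/5856, 1300/1647)
c = (0, 16/11, 9/10)
Ac = (0, 0, 549/2600)
Σ b_i: 307/864·1 + (-847/5856)·1 + 1300/1647·1 = 1 ✓
b·c: (-847/5856)·16/11 + 1300/1647·9/10 = 1/2 ✓
b·c²: (-847/5856)·256/121 + 1300/1647·81/100 = 1/3 ✓
b·Ac: 1300/1647·549/2600 = 1/6 ✓; 3 stages ⇒ order 3.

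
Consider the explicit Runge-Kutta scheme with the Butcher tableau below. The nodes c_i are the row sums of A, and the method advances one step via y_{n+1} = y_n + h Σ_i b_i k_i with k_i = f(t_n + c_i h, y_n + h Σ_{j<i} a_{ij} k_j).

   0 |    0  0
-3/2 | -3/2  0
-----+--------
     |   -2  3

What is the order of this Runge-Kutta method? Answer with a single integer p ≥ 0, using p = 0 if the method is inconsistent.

b = (-2, 3)
c = (0, -3/2)
Σ b_i: (-2)·1 + 3·1 = 1 ✓
b·c: 3·(-3/2) = -9/2 ≠ 1/2 ⇒ order 1.

1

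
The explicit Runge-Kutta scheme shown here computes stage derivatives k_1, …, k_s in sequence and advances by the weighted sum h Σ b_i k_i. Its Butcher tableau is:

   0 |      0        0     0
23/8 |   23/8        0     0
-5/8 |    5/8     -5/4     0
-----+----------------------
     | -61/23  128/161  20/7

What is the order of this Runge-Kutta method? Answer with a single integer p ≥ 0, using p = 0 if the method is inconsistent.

2

b = (-61/23, 128/161, 20/7)
c = (0, 23/8, -5/8)
Ac = (0, 0, -115/32)
Σ b_i: (-61/23)·1 + 128/161·1 + 20/7·1 = 1 ✓
b·c: 128/161·23/8 + 20/7·(-5/8) = 1/2 ✓
b·c²: 128/161·529/64 + 20/7·25/64 = 123/16 ≠ 1/3 ⇒ order 2.
b·Ac: 20/7·(-115/32) = -575/56 ≠ 1/6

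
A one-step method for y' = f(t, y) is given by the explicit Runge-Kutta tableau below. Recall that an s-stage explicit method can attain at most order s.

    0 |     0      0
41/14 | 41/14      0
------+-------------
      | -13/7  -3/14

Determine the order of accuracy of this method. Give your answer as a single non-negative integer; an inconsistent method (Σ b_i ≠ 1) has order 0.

b = (-13/7, -3/14)
c = (0, 41/14)
Σ b_i: (-13/7)·1 + (-3/14)·1 = -29/14 ≠ 1 ⇒ order 0.

0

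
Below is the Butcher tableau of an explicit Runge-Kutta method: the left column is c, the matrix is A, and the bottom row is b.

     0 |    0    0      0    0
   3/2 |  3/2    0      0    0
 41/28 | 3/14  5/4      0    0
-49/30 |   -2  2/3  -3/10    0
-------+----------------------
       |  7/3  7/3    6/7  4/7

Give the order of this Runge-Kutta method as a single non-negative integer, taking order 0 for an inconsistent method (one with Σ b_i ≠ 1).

0

b = (7/3, 7/3, 6/7, 4/7)
c = (0, 3/2, 41/28, -49/30)
Ac = (0, 0, 15/8, 157/280)
Σ b_i: 7/3·1 + 7/3·1 + 6/7·1 + 4/7·1 = 128/21 ≠ 1 ⇒ order 0.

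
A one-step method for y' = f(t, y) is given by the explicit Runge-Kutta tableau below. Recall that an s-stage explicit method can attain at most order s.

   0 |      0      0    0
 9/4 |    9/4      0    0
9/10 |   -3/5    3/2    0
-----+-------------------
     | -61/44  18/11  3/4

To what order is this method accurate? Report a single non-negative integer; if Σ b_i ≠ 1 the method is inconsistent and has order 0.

1

b = (-61/44, 18/11, 3/4)
c = (0, 9/4, 9/10)
Ac = (0, 0, 27/8)
Σ b_i: (-61/44)·1 + 18/11·1 + 3/4·1 = 1 ✓
b·c: 18/11·9/4 + 3/4·9/10 = 1917/440 ≠ 1/2 ⇒ order 1.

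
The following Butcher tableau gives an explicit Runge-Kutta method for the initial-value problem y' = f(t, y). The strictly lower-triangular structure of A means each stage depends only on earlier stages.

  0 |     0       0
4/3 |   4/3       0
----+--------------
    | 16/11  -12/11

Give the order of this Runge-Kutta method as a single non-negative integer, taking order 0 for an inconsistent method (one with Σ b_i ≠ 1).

0

b = (16/11, -12/11)
c = (0, 4/3)
Σ b_i: 16/11·1 + (-12/11)·1 = 4/11 ≠ 1 ⇒ order 0.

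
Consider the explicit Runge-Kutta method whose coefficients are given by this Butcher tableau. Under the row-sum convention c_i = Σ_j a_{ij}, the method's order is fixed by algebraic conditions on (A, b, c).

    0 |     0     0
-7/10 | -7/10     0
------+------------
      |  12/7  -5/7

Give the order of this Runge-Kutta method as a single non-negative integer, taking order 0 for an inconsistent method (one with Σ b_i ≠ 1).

2

b = (12/7, -5/7)
c = (0, -7/10)
Σ b_i: 12/7·1 + (-5/7)·1 = 1 ✓
b·c: (-5/7)·(-7/10) = 1/2 ✓; 2 stages ⇒ order 2.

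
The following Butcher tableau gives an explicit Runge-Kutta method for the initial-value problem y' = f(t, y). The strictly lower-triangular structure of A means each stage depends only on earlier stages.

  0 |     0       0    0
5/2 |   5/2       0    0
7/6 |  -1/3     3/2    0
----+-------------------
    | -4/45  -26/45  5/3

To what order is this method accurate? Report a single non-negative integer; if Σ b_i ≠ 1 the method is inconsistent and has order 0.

b = (-4/45, -26/45, 5/3)
c = (0, 5/2, 7/6)
Ac = (0, 0, 15/4)
Σ b_i: (-4/45)·1 + (-26/45)·1 + 5/3·1 = 1 ✓
b·c: (-26/45)·5/2 + 5/3·7/6 = 1/2 ✓
b·c²: (-26/45)·25/4 + 5/3·49/36 = -145/108 ≠ 1/3 ⇒ order 2.
b·Ac: 5/3·15/4 = 25/4 ≠ 1/6

2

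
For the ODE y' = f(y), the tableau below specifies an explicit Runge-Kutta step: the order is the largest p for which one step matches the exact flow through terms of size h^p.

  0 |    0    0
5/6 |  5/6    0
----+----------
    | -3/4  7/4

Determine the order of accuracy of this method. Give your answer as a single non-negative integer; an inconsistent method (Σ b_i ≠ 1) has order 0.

b = (-3/4, 7/4)
c = (0, 5/6)
Σ b_i: (-3/4)·1 + 7/4·1 = 1 ✓
b·c: 7/4·5/6 = 35/24 ≠ 1/2 ⇒ order 1.

1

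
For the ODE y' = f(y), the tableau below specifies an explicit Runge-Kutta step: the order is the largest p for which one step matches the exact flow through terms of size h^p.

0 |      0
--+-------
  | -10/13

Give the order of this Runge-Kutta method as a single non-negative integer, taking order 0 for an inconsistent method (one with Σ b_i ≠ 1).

0

b = (-10/13)
c = (0)
Σ b_i: (-10/13)·1 = -10/13 ≠ 1 ⇒ order 0.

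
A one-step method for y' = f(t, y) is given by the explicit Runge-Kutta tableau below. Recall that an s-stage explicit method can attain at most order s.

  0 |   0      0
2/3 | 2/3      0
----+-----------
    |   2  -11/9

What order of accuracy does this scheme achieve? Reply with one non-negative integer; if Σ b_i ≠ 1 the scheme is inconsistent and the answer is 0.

b = (2, -11/9)
c = (0, 2/3)
Σ b_i: 2·1 + (-11/9)·1 = 7/9 ≠ 1 ⇒ order 0.

0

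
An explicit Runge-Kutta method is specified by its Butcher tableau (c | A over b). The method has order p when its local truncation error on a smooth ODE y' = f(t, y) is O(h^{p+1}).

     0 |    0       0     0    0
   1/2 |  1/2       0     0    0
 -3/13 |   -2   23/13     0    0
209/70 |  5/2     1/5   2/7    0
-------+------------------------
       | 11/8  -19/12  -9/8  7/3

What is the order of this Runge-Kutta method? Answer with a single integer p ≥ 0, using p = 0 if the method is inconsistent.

b = (11/8, -19/12, -9/8, 7/3)
c = (0, 1/2, -3/13, 209/70)
Ac = (0, 0, 23/26, 31/910)
Σ b_i: 11/8·1 + (-19/12)·1 + (-9/8)·1 + 7/3·1 = 1 ✓
b·c: (-19/12)·1/2 + (-9/8)·(-3/13) + 7/3·209/70 = 1673/260 ≠ 1/2 ⇒ order 1.

1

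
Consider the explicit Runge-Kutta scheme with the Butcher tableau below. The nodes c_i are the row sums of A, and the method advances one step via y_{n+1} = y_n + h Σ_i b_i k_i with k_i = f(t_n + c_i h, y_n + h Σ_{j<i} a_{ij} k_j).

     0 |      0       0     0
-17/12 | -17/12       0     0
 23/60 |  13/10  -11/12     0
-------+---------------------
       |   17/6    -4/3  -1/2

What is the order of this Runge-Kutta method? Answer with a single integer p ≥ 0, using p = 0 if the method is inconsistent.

1

b = (17/6, -4/3, -1/2)
c = (0, -17/12, 23/60)
Ac = (0, 0, 187/144)
Σ b_i: 17/6·1 + (-4/3)·1 + (-1/2)·1 = 1 ✓
b·c: (-4/3)·(-17/12) + (-1/2)·23/60 = 611/360 ≠ 1/2 ⇒ order 1.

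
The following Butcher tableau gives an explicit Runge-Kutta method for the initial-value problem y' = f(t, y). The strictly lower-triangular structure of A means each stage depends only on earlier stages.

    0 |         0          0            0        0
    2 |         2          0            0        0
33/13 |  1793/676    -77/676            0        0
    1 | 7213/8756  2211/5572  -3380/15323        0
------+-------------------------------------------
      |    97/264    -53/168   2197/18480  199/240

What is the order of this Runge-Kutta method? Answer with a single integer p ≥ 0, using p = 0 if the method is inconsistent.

b = (97/264, -53/168, 2197/18480, 199/240)
c = (0, 2, 33/13, 1)
Ac = (0, 0, -77/338, 93/398)
Σ b_i: 97/264·1 + (-53/168)·1 + 2197/18480·1 + 199/240·1 = 1 ✓
b·c: (-53/168)·2 + 2197/18480·33/13 + 199/240·1 = 1/2 ✓
b·c²: (-53/168)·4 + 2197/18480·1089/169 + 199/240·1 = 1/3 ✓
b·Ac: 2197/18480·(-77/338) + 199/240·93/398 = 1/6 ✓
b·c³: (-53/168)·8 + 2197/18480·35937/2197 + 199/240·1 = 1/4 ✓
b·(c∘Ac): 2197/18480·(-2541/4394) + 199/240·93/398 = 1/8 ✓
b·Ac²: 2197/18480·(-77/169) + 199/240·33/199 = 1/12 ✓
b·A²c: 199/240·10/199 = 1/24 ✓; 4 stages ⇒ order 4.

4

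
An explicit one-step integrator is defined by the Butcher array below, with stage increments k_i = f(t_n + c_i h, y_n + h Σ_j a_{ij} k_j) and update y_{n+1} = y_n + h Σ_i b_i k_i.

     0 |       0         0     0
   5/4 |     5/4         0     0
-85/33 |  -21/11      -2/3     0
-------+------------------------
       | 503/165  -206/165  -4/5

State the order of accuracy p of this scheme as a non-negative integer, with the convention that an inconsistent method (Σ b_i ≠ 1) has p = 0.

2

b = (503/165, -206/165, -4/5)
c = (0, 5/4, -85/33)
Ac = (0, 0, -5/6)
Σ b_i: 503/165·1 + (-206/165)·1 + (-4/5)·1 = 1 ✓
b·c: (-206/165)·5/4 + (-4/5)·(-85/33) = 1/2 ✓
b·c²: (-206/165)·25/16 + (-4/5)·7225/1089 = -63235/8712 ≠ 1/3 ⇒ order 2.
b·Ac: (-4/5)·(-5/6) = 2/3 ≠ 1/6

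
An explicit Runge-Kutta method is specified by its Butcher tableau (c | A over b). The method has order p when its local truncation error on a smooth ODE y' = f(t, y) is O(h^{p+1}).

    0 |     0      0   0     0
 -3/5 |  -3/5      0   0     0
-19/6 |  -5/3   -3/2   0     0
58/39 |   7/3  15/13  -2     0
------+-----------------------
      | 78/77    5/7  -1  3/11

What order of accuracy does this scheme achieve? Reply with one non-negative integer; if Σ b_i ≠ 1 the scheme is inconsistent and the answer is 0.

b = (78/77, 5/7, -1, 3/11)
c = (0, -3/5, -19/6, 58/39)
Ac = (0, 0, 9/10, 220/39)
Σ b_i: 78/77·1 + 5/7·1 + (-1)·1 + 3/11·1 = 1 ✓
b·c: 5/7·(-3/5) + (-1)·(-19/6) + 3/11·58/39 = 18881/6006 ≠ 1/2 ⇒ order 1.

1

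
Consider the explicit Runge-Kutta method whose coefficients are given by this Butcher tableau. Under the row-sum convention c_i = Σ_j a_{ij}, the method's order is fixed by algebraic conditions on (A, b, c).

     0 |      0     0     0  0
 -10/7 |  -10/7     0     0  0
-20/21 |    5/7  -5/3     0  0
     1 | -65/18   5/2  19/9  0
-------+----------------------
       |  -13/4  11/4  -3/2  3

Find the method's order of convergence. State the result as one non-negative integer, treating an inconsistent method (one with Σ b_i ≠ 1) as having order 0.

2

b = (-13/4, 11/4, -3/2, 3)
c = (0, -10/7, -20/21, 1)
Ac = (0, 0, 50/21, -1055/189)
Σ b_i: (-13/4)·1 + 11/4·1 + (-3/2)·1 + 3·1 = 1 ✓
b·c: 11/4·(-10/7) + (-3/2)·(-20/21) + 3·1 = 1/2 ✓
b·c²: 11/4·100/49 + (-3/2)·400/441 + 3·1 = 1066/147 ≠ 1/3 ⇒ order 2.
b·Ac: (-3/2)·50/21 + 3·(-1055/189) = -1280/63 ≠ 1/6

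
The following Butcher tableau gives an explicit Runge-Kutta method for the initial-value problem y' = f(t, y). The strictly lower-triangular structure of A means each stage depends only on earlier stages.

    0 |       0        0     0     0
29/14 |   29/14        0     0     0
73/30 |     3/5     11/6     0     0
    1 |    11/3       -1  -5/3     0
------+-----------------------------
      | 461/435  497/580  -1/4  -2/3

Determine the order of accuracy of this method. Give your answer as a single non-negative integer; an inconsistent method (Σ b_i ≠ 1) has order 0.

2

b = (461/435, 497/580, -1/4, -2/3)
c = (0, 29/14, 73/30, 1)
Ac = (0, 0, 319/84, -386/63)
Σ b_i: 461/435·1 + 497/580·1 + (-1/4)·1 + (-2/3)·1 = 1 ✓
b·c: 497/580·29/14 + (-1/4)·73/30 + (-2/3)·1 = 1/2 ✓
b·c²: 497/580·841/196 + (-1/4)·5329/900 + (-2/3)·1 = 4819/3150 ≠ 1/3 ⇒ order 2.
b·Ac: (-1/4)·319/84 + (-2/3)·(-386/63) = 9481/3024 ≠ 1/6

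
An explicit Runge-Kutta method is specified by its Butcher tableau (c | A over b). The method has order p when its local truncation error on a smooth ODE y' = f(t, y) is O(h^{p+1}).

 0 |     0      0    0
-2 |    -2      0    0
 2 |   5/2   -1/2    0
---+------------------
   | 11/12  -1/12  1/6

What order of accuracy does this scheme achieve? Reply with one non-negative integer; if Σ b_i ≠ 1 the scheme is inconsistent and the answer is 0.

3

b = (11/12, -1/12, 1/6)
c = (0, -2, 2)
Ac = (0, 0, 1)
Σ b_i: 11/12·1 + (-1/12)·1 + 1/6·1 = 1 ✓
b·c: (-1/12)·(-2) + 1/6·2 = 1/2 ✓
b·c²: (-1/12)·4 + 1/6·4 = 1/3 ✓
b·Ac: 1/6·1 = 1/6 ✓; 3 stages ⇒ order 3.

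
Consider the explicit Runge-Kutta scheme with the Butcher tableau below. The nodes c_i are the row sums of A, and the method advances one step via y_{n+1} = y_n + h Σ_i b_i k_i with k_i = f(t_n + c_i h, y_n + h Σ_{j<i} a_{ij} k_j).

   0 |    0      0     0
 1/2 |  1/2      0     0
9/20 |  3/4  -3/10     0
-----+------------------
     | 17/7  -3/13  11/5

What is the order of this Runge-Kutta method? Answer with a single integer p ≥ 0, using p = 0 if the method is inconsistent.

b = (17/7, -3/13, 11/5)
c = (0, 1/2, 9/20)
Ac = (0, 0, -3/20)
Σ b_i: 17/7·1 + (-3/13)·1 + 11/5·1 = 2001/455 ≠ 1 ⇒ order 0.

0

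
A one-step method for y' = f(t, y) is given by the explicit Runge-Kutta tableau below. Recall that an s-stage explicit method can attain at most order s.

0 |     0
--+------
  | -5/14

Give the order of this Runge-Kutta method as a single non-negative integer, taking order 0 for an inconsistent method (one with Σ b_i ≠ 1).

b = (-5/14)
c = (0)
Σ b_i: (-5/14)·1 = -5/14 ≠ 1 ⇒ order 0.

0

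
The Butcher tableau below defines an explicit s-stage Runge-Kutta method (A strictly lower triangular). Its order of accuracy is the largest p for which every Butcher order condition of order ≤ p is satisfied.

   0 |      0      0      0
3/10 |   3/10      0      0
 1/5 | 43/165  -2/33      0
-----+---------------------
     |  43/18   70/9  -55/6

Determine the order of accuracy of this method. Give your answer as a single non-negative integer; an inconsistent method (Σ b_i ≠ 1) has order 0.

3

b = (43/18, 70/9, -55/6)
c = (0, 3/10, 1/5)
Ac = (0, 0, -1/55)
Σ b_i: 43/18·1 + 70/9·1 + (-55/6)·1 = 1 ✓
b·c: 70/9·3/10 + (-55/6)·1/5 = 1/2 ✓
b·c²: 70/9·9/100 + (-55/6)·1/25 = 1/3 ✓
b·Ac: (-55/6)·(-1/55) = 1/6 ✓; 3 stages ⇒ order 3.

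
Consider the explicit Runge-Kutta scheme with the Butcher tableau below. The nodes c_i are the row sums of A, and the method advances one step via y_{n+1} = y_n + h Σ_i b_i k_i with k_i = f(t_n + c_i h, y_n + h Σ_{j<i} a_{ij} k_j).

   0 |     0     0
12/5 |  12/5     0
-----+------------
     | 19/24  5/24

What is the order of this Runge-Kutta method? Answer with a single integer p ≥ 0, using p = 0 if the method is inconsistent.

2

b = (19/24, 5/24)
c = (0, 12/5)
Σ b_i: 19/24·1 + 5/24·1 = 1 ✓
b·c: 5/24·12/5 = 1/2 ✓; 2 stages ⇒ order 2.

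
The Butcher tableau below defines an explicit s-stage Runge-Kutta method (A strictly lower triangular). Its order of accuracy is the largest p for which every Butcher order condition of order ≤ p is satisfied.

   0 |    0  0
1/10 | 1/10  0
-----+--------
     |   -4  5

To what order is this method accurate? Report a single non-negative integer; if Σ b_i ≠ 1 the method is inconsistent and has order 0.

b = (-4, 5)
c = (0, 1/10)
Σ b_i: (-4)·1 + 5·1 = 1 ✓
b·c: 5·1/10 = 1/2 ✓; 2 stages ⇒ order 2.

2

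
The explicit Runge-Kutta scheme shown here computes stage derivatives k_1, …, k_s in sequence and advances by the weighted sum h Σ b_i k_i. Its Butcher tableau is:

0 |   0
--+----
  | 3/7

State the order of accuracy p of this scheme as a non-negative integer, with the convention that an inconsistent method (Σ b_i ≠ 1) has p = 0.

0

b = (3/7)
c = (0)
Σ b_i: 3/7·1 = 3/7 ≠ 1 ⇒ order 0.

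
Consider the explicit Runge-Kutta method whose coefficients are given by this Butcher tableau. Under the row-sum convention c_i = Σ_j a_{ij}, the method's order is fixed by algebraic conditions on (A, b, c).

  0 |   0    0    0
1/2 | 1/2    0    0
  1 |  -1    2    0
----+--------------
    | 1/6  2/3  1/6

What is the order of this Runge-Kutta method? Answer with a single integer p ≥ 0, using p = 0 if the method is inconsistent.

b = (1/6, 2/3, 1/6)
c = (0, 1/2, 1)
Ac = (0, 0, 1)
Σ b_i: 1/6·1 + 2/3·1 + 1/6·1 = 1 ✓
b·c: 2/3·1/2 + 1/6·1 = 1/2 ✓
b·c²: 2/3·1/4 + 1/6·1 = 1/3 ✓
b·Ac: 1/6·1 = 1/6 ✓; 3 stages ⇒ order 3.

3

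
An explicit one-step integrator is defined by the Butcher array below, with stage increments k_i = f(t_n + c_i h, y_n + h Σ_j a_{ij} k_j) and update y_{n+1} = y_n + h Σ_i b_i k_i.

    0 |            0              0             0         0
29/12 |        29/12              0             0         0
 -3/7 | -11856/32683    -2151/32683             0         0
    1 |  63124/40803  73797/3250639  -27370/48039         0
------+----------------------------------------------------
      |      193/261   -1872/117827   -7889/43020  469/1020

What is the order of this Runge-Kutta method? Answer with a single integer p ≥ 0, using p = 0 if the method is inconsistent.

b = (193/261, -1872/117827, -7889/43020, 469/1020)
c = (0, 29/12, -3/7, 1)
Ac = (0, 0, -717/4508, 561/1876)
Σ b_i: 193/261·1 + (-1872/117827)·1 + (-7889/43020)·1 + 469/1020·1 = 1 ✓
b·c: (-1872/117827)·29/12 + (-7889/43020)·(-3/7) + 469/1020·1 = 1/2 ✓
b·c²: (-1872/117827)·841/144 + (-7889/43020)·9/49 + 469/1020·1 = 1/3 ✓
b·Ac: (-7889/43020)·(-717/4508) + 469/1020·561/1876 = 1/6 ✓
b·c³: (-1872/117827)·24389/1728 + (-7889/43020)·(-27/343) + 469/1020·1 = 1/4 ✓
b·(c∘Ac): (-7889/43020)·2151/31556 + 469/1020·561/1876 = 1/8 ✓
b·Ac²: (-7889/43020)·(-6931/18032) + 469/1020·629/22512 = 1/12 ✓
b·A²c: 469/1020·85/938 = 1/24 ✓; 4 stages ⇒ order 4.

4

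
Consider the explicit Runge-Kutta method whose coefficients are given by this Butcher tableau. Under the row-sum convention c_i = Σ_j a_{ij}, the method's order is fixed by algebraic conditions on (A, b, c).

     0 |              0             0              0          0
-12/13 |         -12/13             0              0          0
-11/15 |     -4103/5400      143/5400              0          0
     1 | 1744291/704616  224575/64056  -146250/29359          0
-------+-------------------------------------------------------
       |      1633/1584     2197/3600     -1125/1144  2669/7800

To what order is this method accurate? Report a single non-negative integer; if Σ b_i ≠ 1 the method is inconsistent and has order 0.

4

b = (1633/1584, 2197/3600, -1125/1144, 2669/7800)
c = (0, -12/13, -11/15, 1)
Ac = (0, 0, -11/450, 2225/5338)
Σ b_i: 1633/1584·1 + 2197/3600·1 + (-1125/1144)·1 + 2669/7800·1 = 1 ✓
b·c: 2197/3600·(-12/13) + (-1125/1144)·(-11/15) + 2669/7800·1 = 1/2 ✓
b·c²: 2197/3600·144/169 + (-1125/1144)·121/225 + 2669/7800·1 = 1/3 ✓
b·Ac: (-1125/1144)·(-11/450) + 2669/7800·2225/5338 = 1/6 ✓
b·c³: 2197/3600·(-1728/2197) + (-1125/1144)·(-1331/3375) + 2669/7800·1 = 1/4 ✓
b·(c∘Ac): (-1125/1144)·121/6750 + 2669/7800·2225/5338 = 1/8 ✓
b·Ac²: (-1125/1144)·22/975 + 2669/7800·10700/34697 = 1/12 ✓
b·A²c: 2669/7800·325/2669 = 1/24 ✓; 4 stages ⇒ order 4.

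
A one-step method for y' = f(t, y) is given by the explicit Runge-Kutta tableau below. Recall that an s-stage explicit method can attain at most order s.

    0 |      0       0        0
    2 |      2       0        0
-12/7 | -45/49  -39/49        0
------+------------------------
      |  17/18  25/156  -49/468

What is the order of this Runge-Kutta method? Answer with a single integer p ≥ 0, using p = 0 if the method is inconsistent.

b = (17/18, 25/156, -49/468)
c = (0, 2, -12/7)
Ac = (0, 0, -78/49)
Σ b_i: 17/18·1 + 25/156·1 + (-49/468)·1 = 1 ✓
b·c: 25/156·2 + (-49/468)·(-12/7) = 1/2 ✓
b·c²: 25/156·4 + (-49/468)·144/49 = 1/3 ✓
b·Ac: (-49/468)·(-78/49) = 1/6 ✓; 3 stages ⇒ order 3.

3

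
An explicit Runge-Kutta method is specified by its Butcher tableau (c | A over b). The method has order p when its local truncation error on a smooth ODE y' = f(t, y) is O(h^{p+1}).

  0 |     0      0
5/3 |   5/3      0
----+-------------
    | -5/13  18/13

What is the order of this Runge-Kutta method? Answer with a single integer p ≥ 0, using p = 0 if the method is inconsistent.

b = (-5/13, 18/13)
c = (0, 5/3)
Σ b_i: (-5/13)·1 + 18/13·1 = 1 ✓
b·c: 18/13·5/3 = 30/13 ≠ 1/2 ⇒ order 1.

1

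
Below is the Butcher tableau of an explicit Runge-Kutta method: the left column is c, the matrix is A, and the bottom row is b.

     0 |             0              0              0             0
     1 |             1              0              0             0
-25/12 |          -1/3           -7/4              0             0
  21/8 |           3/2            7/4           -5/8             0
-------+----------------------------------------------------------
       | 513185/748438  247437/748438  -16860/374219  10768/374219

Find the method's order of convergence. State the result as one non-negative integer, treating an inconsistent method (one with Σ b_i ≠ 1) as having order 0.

b = (513185/748438, 247437/748438, -16860/374219, 10768/374219)
c = (0, 1, -25/12, 21/8)
Ac = (0, 0, -7/4, 293/96)
Σ b_i: 513185/748438·1 + 247437/748438·1 + (-16860/374219)·1 + 10768/374219·1 = 1 ✓
b·c: 247437/748438·1 + (-16860/374219)·(-25/12) + 10768/374219·21/8 = 1/2 ✓
b·c²: 247437/748438·1 + (-16860/374219)·625/144 + 10768/374219·441/64 = 1/3 ✓
b·Ac: (-16860/374219)·(-7/4) + 10768/374219·293/96 = 1/6 ✓
b·c³: 247437/748438·1 + (-16860/374219)·(-15625/1728) + 10768/374219·9261/512 = 135631055/107775072 ≠ 1/4 ⇒ order 3.
b·(c∘Ac): (-16860/374219)·175/48 + 10768/374219·2051/256 = 396823/5987504 ≠ 1/8
b·Ac²: (-16860/374219)·(-7/4) + 10768/374219·(-1109/1152) = 1378003/26943768 ≠ 1/12
b·A²c: 10768/374219·35/32 = 23555/748438 ≠ 1/24

3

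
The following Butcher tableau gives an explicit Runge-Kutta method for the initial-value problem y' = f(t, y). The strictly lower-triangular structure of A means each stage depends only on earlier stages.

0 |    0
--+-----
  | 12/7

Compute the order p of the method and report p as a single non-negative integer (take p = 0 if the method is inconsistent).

0

b = (12/7)
c = (0)
Σ b_i: 12/7·1 = 12/7 ≠ 1 ⇒ order 0.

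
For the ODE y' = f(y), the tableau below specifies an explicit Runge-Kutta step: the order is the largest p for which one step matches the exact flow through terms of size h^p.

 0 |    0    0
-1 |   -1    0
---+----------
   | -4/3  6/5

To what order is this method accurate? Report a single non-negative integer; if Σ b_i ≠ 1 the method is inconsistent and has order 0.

0

b = (-4/3, 6/5)
c = (0, -1)
Σ b_i: (-4/3)·1 + 6/5·1 = -2/15 ≠ 1 ⇒ order 0.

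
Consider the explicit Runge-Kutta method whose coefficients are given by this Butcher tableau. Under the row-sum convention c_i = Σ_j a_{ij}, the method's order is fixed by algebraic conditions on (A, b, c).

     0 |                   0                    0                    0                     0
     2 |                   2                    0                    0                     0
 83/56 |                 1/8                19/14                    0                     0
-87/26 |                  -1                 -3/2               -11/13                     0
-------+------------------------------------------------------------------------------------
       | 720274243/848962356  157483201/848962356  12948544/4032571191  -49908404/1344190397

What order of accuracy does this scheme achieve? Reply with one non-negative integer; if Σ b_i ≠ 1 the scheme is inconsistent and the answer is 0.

b = (720274243/848962356, 157483201/848962356, 12948544/4032571191, -49908404/1344190397)
c = (0, 2, 83/56, -87/26)
Ac = (0, 0, 19/7, -3097/728)
Σ b_i: 720274243/848962356·1 + 157483201/848962356·1 + 12948544/4032571191·1 + (-49908404/1344190397)·1 = 1 ✓
b·c: 157483201/848962356·2 + 12948544/4032571191·83/56 + (-49908404/1344190397)·(-87/26) = 1/2 ✓
b·c²: 157483201/848962356·4 + 12948544/4032571191·6889/3136 + (-49908404/1344190397)·7569/676 = 1/3 ✓
b·Ac: 12948544/4032571191·19/7 + (-49908404/1344190397)·(-3097/728) = 1/6 ✓
b·c³: 157483201/848962356·8 + 12948544/4032571191·571787/175616 + (-49908404/1344190397)·(-658503/17576) = 5124684207/1775990216 ≠ 1/4 ⇒ order 3.
b·(c∘Ac): 12948544/4032571191·1577/392 + (-49908404/1344190397)·269439/18928 = -437734397/848962356 ≠ 1/8
b·Ac²: 12948544/4032571191·38/7 + (-49908404/1344190397)·(-320387/40768) = 437800817/1415824368 ≠ 1/12
b·A²c: (-49908404/1344190397)·(-209/91) = 548444/6431533 ≠ 1/24

3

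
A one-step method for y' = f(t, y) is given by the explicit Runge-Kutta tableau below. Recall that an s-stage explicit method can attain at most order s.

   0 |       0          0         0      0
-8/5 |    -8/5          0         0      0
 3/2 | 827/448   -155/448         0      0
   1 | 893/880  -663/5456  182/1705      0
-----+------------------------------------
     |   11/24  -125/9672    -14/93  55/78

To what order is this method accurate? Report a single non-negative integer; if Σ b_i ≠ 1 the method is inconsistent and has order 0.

b = (11/24, -125/9672, -14/93, 55/78)
c = (0, -8/5, 3/2, 1)
Ac = (0, 0, 31/56, 39/110)
Σ b_i: 11/24·1 + (-125/9672)·1 + (-14/93)·1 + 55/78·1 = 1 ✓
b·c: (-125/9672)·(-8/5) + (-14/93)·3/2 + 55/78·1 = 1/2 ✓
b·c²: (-125/9672)·64/25 + (-14/93)·9/4 + 55/78·1 = 1/3 ✓
b·Ac: (-14/93)·31/56 + 55/78·39/110 = 1/6 ✓
b·c³: (-125/9672)·(-512/125) + (-14/93)·27/8 + 55/78·1 = 1/4 ✓
b·(c∘Ac): (-14/93)·93/112 + 55/78·39/110 = 1/8 ✓
b·Ac²: (-14/93)·(-31/35) + 55/78·(-39/550) = 1/12 ✓
b·A²c: 55/78·13/220 = 1/24 ✓; 4 stages ⇒ order 4.

4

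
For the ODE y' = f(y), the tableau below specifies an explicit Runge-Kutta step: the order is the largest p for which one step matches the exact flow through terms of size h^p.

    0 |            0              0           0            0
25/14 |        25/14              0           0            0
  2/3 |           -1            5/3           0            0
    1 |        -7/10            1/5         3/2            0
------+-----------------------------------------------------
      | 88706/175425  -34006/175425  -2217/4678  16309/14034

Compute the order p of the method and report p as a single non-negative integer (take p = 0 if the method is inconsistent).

b = (88706/175425, -34006/175425, -2217/4678, 16309/14034)
c = (0, 25/14, 2/3, 1)
Ac = (0, 0, 125/42, 19/14)
Σ b_i: 88706/175425·1 + (-34006/175425)·1 + (-2217/4678)·1 + 16309/14034·1 = 1 ✓
b·c: (-34006/175425)·25/14 + (-2217/4678)·2/3 + 16309/14034·1 = 1/2 ✓
b·c²: (-34006/175425)·625/196 + (-2217/4678)·4/9 + 16309/14034·1 = 1/3 ✓
b·Ac: (-2217/4678)·125/42 + 16309/14034·19/14 = 1/6 ✓
b·c³: (-34006/175425)·15625/2744 + (-2217/4678)·8/27 + 16309/14034·1 = -48415/589428 ≠ 1/4 ⇒ order 3.
b·(c∘Ac): (-2217/4678)·125/63 + 16309/14034·19/14 = 41707/65492 ≠ 1/8
b·Ac²: (-2217/4678)·3125/588 + 16309/14034·767/588 = -295549/294714 ≠ 1/12
b·A²c: 16309/14034·125/28 = 2038625/392952 ≠ 1/24

3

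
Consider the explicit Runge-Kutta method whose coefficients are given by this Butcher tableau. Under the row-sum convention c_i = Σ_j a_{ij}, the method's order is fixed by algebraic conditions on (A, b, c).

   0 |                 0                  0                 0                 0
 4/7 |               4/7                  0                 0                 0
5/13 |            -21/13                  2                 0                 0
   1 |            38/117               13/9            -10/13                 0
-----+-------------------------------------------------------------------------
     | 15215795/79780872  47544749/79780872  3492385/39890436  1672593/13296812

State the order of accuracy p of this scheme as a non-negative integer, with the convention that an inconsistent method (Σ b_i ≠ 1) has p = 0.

b = (15215795/79780872, 47544749/79780872, 3492385/39890436, 1672593/13296812)
c = (0, 4/7, 5/13, 1)
Ac = (0, 0, 8/7, 5638/10647)
Σ b_i: 15215795/79780872·1 + 47544749/79780872·1 + 3492385/39890436·1 + 1672593/13296812·1 = 1 ✓
b·c: 47544749/79780872·4/7 + 3492385/39890436·5/13 + 1672593/13296812·1 = 1/2 ✓
b·c²: 47544749/79780872·16/49 + 3492385/39890436·25/169 + 1672593/13296812·1 = 1/3 ✓
b·Ac: 3492385/39890436·8/7 + 1672593/13296812·5638/10647 = 1/6 ✓
b·c³: 47544749/79780872·64/343 + 3492385/39890436·125/2197 + 1672593/13296812·1 = 73195415/302502473 ≠ 1/4 ⇒ order 3.
b·(c∘Ac): 3492385/39890436·40/91 + 1672593/13296812·5638/10647 = 4890927/46538842 ≠ 1/8
b·Ac²: 3492385/39890436·32/49 + 1672593/13296812·346726/968877 = 185477231/1815014838 ≠ 1/12
b·A²c: 1672593/13296812·(-80/91) = -2573220/23269421 ≠ 1/24

3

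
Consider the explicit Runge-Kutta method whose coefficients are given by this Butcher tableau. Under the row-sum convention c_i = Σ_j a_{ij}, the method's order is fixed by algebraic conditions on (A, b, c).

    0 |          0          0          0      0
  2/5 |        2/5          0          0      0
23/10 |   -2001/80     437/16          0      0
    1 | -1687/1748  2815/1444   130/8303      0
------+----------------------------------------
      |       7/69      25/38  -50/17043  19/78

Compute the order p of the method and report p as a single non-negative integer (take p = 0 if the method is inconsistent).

b = (7/69, 25/38, -50/17043, 19/78)
c = (0, 2/5, 23/10, 1)
Ac = (0, 0, 437/40, 31/38)
Σ b_i: 7/69·1 + 25/38·1 + (-50/17043)·1 + 19/78·1 = 1 ✓
b·c: 25/38·2/5 + (-50/17043)·23/10 + 19/78·1 = 1/2 ✓
b·c²: 25/38·4/25 + (-50/17043)·529/100 + 19/78·1 = 1/3 ✓
b·Ac: (-50/17043)·437/40 + 19/78·31/38 = 1/6 ✓
b·c³: 25/38·8/125 + (-50/17043)·12167/1000 + 19/78·1 = 1/4 ✓
b·(c∘Ac): (-50/17043)·10051/400 + 19/78·31/38 = 1/8 ✓
b·Ac²: (-50/17043)·437/100 + 19/78·15/38 = 1/12 ✓
b·A²c: 19/78·13/76 = 1/24 ✓; 4 stages ⇒ order 4.

4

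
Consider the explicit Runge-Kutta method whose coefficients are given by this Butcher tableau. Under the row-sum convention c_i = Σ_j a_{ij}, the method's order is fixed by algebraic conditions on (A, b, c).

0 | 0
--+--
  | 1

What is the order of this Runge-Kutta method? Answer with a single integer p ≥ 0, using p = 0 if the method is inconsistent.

1

b = (1)
c = (0)
Σ b_i: 1·1 = 1 ✓; 1 stage ⇒ order 1.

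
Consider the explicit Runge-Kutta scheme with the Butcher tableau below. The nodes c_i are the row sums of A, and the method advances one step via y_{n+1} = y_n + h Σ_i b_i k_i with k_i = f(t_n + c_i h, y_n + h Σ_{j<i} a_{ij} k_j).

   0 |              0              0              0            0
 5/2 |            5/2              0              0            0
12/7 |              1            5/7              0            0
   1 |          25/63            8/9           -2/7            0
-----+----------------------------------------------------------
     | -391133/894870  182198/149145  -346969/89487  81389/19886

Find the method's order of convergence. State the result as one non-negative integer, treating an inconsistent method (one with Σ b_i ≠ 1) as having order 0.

b = (-391133/894870, 182198/149145, -346969/89487, 81389/19886)
c = (0, 5/2, 12/7, 1)
Ac = (0, 0, 25/14, 764/441)
Σ b_i: (-391133/894870)·1 + 182198/149145·1 + (-346969/89487)·1 + 81389/19886·1 = 1 ✓
b·c: 182198/149145·5/2 + (-346969/89487)·12/7 + 81389/19886·1 = 1/2 ✓
b·c²: 182198/149145·25/4 + (-346969/89487)·144/49 + 81389/19886·1 = 1/3 ✓
b·Ac: (-346969/89487)·25/14 + 81389/19886·764/441 = 1/6 ✓
b·c³: 182198/149145·125/8 + (-346969/89487)·1728/343 + 81389/19886·1 = 3046039/835212 ≠ 1/4 ⇒ order 3.
b·(c∘Ac): (-346969/89487)·150/49 + 81389/19886·764/441 = -427648/89487 ≠ 1/8
b·Ac²: (-346969/89487)·125/28 + 81389/19886·14558/3087 = 1663517/835212 ≠ 1/12
b·A²c: 81389/19886·(-25/49) = -41525/19886 ≠ 1/24

3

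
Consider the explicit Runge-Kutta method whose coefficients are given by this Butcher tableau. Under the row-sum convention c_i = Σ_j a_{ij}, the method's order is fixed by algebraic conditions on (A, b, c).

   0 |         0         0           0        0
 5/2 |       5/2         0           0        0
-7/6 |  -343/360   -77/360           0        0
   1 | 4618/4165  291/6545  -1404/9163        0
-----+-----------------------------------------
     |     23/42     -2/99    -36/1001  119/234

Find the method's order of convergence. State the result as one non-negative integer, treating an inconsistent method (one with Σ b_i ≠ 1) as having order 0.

4

b = (23/42, -2/99, -36/1001, 119/234)
c = (0, 5/2, -7/6, 1)
Ac = (0, 0, -77/144, 69/238)
Σ b_i: 23/42·1 + (-2/99)·1 + (-36/1001)·1 + 119/234·1 = 1 ✓
b·c: (-2/99)·5/2 + (-36/1001)·(-7/6) + 119/234·1 = 1/2 ✓
b·c²: (-2/99)·25/4 + (-36/1001)·49/36 + 119/234·1 = 1/3 ✓
b·Ac: (-36/1001)·(-77/144) + 119/234·69/238 = 1/6 ✓
b·c³: (-2/99)·125/8 + (-36/1001)·(-343/216) + 119/234·1 = 1/4 ✓
b·(c∘Ac): (-36/1001)·539/864 + 119/234·69/238 = 1/8 ✓
b·Ac²: (-36/1001)·(-385/288) + 119/234·33/476 = 1/12 ✓
b·A²c: 119/234·39/476 = 1/24 ✓; 4 stages ⇒ order 4.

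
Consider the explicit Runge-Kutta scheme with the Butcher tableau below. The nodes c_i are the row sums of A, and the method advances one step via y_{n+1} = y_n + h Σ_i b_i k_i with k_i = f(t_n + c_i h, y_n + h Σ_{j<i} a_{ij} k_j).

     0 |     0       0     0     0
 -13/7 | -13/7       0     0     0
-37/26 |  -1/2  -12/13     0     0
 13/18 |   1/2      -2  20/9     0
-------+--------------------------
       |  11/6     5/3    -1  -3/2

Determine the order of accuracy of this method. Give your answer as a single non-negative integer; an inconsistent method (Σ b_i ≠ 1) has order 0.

1

b = (11/6, 5/3, -1, -3/2)
c = (0, -13/7, -37/26, 13/18)
Ac = (0, 0, 12/7, 452/819)
Σ b_i: 11/6·1 + 5/3·1 + (-1)·1 + (-3/2)·1 = 1 ✓
b·c: 5/3·(-13/7) + (-1)·(-37/26) + (-3/2)·13/18 = -1003/364 ≠ 1/2 ⇒ order 1.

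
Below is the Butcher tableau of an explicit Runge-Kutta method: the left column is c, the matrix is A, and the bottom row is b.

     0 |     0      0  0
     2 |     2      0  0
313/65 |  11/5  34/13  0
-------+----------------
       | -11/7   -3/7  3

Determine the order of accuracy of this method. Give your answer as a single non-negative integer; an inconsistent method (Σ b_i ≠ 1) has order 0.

1

b = (-11/7, -3/7, 3)
c = (0, 2, 313/65)
Ac = (0, 0, 68/13)
Σ b_i: (-11/7)·1 + (-3/7)·1 + 3·1 = 1 ✓
b·c: (-3/7)·2 + 3·313/65 = 6183/455 ≠ 1/2 ⇒ order 1.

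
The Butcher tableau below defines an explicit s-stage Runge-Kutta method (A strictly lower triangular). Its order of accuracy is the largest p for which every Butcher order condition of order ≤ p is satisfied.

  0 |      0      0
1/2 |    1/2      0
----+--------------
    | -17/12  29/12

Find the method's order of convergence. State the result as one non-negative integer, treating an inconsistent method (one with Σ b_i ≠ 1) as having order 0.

1

b = (-17/12, 29/12)
c = (0, 1/2)
Σ b_i: (-17/12)·1 + 29/12·1 = 1 ✓
b·c: 29/12·1/2 = 29/24 ≠ 1/2 ⇒ order 1.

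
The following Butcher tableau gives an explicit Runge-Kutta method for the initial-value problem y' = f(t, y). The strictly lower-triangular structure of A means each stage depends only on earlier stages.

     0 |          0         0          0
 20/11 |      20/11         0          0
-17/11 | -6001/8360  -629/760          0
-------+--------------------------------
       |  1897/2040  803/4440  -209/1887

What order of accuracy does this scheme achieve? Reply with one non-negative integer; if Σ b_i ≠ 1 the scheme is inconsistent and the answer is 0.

3

b = (1897/2040, 803/4440, -209/1887)
c = (0, 20/11, -17/11)
Ac = (0, 0, -629/418)
Σ b_i: 1897/2040·1 + 803/4440·1 + (-209/1887)·1 = 1 ✓
b·c: 803/4440·20/11 + (-209/1887)·(-17/11) = 1/2 ✓
b·c²: 803/4440·400/121 + (-209/1887)·289/121 = 1/3 ✓
b·Ac: (-209/1887)·(-629/418) = 1/6 ✓; 3 stages ⇒ order 3.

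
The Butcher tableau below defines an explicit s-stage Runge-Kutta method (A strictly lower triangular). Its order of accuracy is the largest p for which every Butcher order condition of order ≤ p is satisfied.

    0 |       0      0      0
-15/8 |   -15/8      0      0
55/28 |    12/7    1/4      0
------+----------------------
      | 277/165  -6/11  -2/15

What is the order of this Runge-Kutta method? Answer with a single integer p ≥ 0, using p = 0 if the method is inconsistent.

1

b = (277/165, -6/11, -2/15)
c = (0, -15/8, 55/28)
Ac = (0, 0, -15/32)
Σ b_i: 277/165·1 + (-6/11)·1 + (-2/15)·1 = 1 ✓
b·c: (-6/11)·(-15/8) + (-2/15)·55/28 = 703/924 ≠ 1/2 ⇒ order 1.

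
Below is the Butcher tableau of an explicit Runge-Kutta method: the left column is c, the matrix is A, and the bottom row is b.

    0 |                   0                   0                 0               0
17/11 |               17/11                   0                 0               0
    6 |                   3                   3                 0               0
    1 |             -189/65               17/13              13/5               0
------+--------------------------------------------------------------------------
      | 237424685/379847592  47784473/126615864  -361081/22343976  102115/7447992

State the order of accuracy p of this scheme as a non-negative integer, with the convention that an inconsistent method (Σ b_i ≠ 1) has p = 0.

3

b = (237424685/379847592, 47784473/126615864, -361081/22343976, 102115/7447992)
c = (0, 17/11, 6, 1)
Ac = (0, 0, 51/11, 12599/715)
Σ b_i: 237424685/379847592·1 + 47784473/126615864·1 + (-361081/22343976)·1 + 102115/7447992·1 = 1 ✓
b·c: 47784473/126615864·17/11 + (-361081/22343976)·6 + 102115/7447992·1 = 1/2 ✓
b·c²: 47784473/126615864·289/121 + (-361081/22343976)·36 + 102115/7447992·1 = 1/3 ✓
b·Ac: (-361081/22343976)·51/11 + 102115/7447992·12599/715 = 1/6 ✓
b·c³: 47784473/126615864·4913/1331 + (-361081/22343976)·216 + 102115/7447992·1 = -85361515/40963956 ≠ 1/4 ⇒ order 3.
b·(c∘Ac): (-361081/22343976)·306/11 + 102115/7447992·12599/715 = -17037233/81927912 ≠ 1/8
b·Ac²: (-361081/22343976)·867/121 + 102115/7447992·760729/7865 = 49579675/40963956 ≠ 1/12
b·A²c: 102115/7447992·663/55 = 4513483/27309304 ≠ 1/24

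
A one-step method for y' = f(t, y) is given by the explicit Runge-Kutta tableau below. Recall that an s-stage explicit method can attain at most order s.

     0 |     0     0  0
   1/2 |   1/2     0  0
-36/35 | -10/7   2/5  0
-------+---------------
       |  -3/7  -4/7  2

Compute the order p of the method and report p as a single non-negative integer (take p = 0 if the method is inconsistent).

b = (-3/7, -4/7, 2)
c = (0, 1/2, -36/35)
Ac = (0, 0, 1/5)
Σ b_i: (-3/7)·1 + (-4/7)·1 + 2·1 = 1 ✓
b·c: (-4/7)·1/2 + 2·(-36/35) = -82/35 ≠ 1/2 ⇒ order 1.

1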